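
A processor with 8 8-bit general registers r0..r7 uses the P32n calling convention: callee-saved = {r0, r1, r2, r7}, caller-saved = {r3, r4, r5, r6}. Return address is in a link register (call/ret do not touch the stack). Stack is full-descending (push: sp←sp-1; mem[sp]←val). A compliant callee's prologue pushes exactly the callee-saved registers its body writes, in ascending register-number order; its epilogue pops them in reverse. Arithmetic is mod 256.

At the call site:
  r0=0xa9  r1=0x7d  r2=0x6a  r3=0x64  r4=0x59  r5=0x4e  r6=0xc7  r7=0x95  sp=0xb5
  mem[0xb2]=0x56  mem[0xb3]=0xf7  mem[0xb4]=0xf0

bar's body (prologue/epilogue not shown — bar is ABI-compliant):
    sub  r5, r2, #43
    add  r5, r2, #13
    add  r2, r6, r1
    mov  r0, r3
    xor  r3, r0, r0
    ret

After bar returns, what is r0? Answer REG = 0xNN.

prologue: push r0 → mem[0xb4]=0xa9, sp=0xb4
prologue: push r2 → mem[0xb3]=0x6a, sp=0xb3
body[0] sub  r5, r2, #43 → r5=0x3f
body[1] add  r5, r2, #13 → r5=0x77
body[2] add  r2, r6, r1 → r2=0x44
body[3] mov  r0, r3 → r0=0x64
body[4] xor  r3, r0, r0 → r3=0x00
epilogue: pop r2=0x6a, sp=0xb4
epilogue: pop r0=0xa9, sp=0xb5
r0 is callee-saved → restored

REG = 0xa9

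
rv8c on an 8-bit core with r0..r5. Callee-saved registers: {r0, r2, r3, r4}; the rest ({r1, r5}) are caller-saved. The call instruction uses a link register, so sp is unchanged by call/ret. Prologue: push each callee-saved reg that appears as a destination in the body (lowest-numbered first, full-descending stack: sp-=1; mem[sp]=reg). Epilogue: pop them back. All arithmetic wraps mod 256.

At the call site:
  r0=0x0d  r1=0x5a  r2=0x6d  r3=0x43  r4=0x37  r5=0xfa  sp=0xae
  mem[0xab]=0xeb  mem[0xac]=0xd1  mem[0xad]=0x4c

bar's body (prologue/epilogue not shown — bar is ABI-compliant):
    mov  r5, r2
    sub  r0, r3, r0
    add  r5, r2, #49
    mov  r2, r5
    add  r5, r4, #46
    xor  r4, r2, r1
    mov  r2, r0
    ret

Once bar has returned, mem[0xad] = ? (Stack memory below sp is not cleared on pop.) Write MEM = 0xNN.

MEM = 0x0d

prologue: push r0 → mem[0xad]=0x0d, sp=0xad
prologue: push r2 → mem[0xac]=0x6d, sp=0xac
prologue: push r4 → mem[0xab]=0x37, sp=0xab
body[0] mov  r5, r2 → r5=0x6d
body[1] sub  r0, r3, r0 → r0=0x36
body[2] add  r5, r2, #49 → r5=0x9e
body[3] mov  r2, r5 → r2=0x9e
body[4] add  r5, r4, #46 → r5=0x65
body[5] xor  r4, r2, r1 → r4=0xc4
body[6] mov  r2, r0 → r2=0x36
epilogue: pop r4=0x37, sp=0xac
epilogue: pop r2=0x6d, sp=0xad
epilogue: pop r0=0x0d, sp=0xae
prologue pushed ['r0', 'r2', 'r4'] at ['0xad', '0xac', '0xab']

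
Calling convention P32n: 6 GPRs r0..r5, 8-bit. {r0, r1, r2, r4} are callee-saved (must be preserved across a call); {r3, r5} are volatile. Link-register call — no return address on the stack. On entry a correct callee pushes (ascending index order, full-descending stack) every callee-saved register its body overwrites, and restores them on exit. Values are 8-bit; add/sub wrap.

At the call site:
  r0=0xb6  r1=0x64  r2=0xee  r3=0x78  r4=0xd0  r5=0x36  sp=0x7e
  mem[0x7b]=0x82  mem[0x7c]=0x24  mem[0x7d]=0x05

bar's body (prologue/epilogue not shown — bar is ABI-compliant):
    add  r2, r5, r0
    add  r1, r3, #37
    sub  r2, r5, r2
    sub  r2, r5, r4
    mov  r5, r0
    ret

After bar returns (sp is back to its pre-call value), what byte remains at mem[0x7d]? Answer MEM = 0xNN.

MEM = 0x64

prologue: push r1 → mem[0x7d]=0x64, sp=0x7d
prologue: push r2 → mem[0x7c]=0xee, sp=0x7c
body[0] add  r2, r5, r0 → r2=0xec
body[1] add  r1, r3, #37 → r1=0x9d
body[2] sub  r2, r5, r2 → r2=0x4a
body[3] sub  r2, r5, r4 → r2=0x66
body[4] mov  r5, r0 → r5=0xb6
epilogue: pop r2=0xee, sp=0x7d
epilogue: pop r1=0x64, sp=0x7e
prologue pushed ['r1', 'r2'] at ['0x7d', '0x7c']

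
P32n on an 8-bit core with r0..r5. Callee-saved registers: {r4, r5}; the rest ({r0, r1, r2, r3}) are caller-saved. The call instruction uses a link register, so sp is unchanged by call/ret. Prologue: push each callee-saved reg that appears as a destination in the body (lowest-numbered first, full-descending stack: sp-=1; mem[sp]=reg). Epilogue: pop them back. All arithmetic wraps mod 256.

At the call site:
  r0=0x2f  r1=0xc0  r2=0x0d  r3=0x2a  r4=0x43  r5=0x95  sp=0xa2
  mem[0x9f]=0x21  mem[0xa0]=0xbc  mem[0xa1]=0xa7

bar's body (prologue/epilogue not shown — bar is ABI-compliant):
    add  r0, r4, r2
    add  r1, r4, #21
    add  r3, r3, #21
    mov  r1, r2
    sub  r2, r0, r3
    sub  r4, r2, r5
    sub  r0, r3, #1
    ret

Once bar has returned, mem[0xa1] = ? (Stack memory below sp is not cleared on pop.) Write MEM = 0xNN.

MEM = 0x43

prologue: push r4 → mem[0xa1]=0x43, sp=0xa1
body[0] add  r0, r4, r2 → r0=0x50
body[1] add  r1, r4, #21 → r1=0x58
body[2] add  r3, r3, #21 → r3=0x3f
body[3] mov  r1, r2 → r1=0x0d
body[4] sub  r2, r0, r3 → r2=0x11
body[5] sub  r4, r2, r5 → r4=0x7c
body[6] sub  r0, r3, #1 → r0=0x3e
epilogue: pop r4=0x43, sp=0xa2
prologue pushed ['r4'] at ['0xa1']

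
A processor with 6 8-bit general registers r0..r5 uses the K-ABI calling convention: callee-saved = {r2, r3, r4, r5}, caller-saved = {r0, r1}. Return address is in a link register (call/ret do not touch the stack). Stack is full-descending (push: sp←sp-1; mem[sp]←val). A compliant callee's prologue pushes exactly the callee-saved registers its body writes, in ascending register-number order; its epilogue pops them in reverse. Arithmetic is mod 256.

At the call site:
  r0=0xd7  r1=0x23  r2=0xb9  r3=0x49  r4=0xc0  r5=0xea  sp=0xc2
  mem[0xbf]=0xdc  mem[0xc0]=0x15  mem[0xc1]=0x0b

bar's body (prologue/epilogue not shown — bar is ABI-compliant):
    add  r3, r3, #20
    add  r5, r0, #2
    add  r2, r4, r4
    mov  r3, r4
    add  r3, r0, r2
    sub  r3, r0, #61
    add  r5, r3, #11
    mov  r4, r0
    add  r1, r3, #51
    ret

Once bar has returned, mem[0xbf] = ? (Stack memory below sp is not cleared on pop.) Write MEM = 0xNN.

prologue: push r2 → mem[0xc1]=0xb9, sp=0xc1
prologue: push r3 → mem[0xc0]=0x49, sp=0xc0
prologue: push r4 → mem[0xbf]=0xc0, sp=0xbf
prologue: push r5 → mem[0xbe]=0xea, sp=0xbe
body[0] add  r3, r3, #20 → r3=0x5d
body[1] add  r5, r0, #2 → r5=0xd9
body[2] add  r2, r4, r4 → r2=0x80
body[3] mov  r3, r4 → r3=0xc0
body[4] add  r3, r0, r2 → r3=0x57
body[5] sub  r3, r0, #61 → r3=0x9a
body[6] add  r5, r3, #11 → r5=0xa5
body[7] mov  r4, r0 → r4=0xd7
body[8] add  r1, r3, #51 → r1=0xcd
epilogue: pop r5=0xea, sp=0xbf
epilogue: pop r4=0xc0, sp=0xc0
epilogue: pop r3=0x49, sp=0xc1
epilogue: pop r2=0xb9, sp=0xc2
prologue pushed ['r2', 'r3', 'r4', 'r5'] at ['0xc1', '0xc0', '0xbf', '0xbe']

MEM = 0xc0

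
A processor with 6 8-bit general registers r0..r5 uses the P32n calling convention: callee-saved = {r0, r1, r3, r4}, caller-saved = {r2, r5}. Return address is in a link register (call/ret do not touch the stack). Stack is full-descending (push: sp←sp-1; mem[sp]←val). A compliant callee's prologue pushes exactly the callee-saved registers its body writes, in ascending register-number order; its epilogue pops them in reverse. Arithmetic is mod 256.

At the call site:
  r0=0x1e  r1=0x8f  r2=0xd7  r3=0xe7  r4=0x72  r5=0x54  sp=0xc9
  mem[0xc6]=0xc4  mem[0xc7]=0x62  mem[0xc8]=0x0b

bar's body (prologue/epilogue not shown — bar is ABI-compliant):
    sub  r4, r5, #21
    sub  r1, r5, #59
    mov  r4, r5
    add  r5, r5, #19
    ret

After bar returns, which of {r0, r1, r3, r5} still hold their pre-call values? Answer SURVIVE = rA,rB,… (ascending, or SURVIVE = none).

prologue: push r1 -> mem[0xc8]=0x8f, sp=0xc8
prologue: push r4 -> mem[0xc7]=0x72, sp=0xc7
body[0] sub  r4, r5, #21 -> r4=0x3f
body[1] sub  r1, r5, #59 -> r1=0x19
body[2] mov  r4, r5 -> r4=0x54
body[3] add  r5, r5, #19 -> r5=0x67
epilogue: pop r4=0x72, sp=0xc8
epilogue: pop r1=0x8f, sp=0xc9
r0: callee-saved, written=False
r1: callee-saved, written=True
r3: callee-saved, written=False
r5: caller-saved, written=True

SURVIVE = r0,r1,r3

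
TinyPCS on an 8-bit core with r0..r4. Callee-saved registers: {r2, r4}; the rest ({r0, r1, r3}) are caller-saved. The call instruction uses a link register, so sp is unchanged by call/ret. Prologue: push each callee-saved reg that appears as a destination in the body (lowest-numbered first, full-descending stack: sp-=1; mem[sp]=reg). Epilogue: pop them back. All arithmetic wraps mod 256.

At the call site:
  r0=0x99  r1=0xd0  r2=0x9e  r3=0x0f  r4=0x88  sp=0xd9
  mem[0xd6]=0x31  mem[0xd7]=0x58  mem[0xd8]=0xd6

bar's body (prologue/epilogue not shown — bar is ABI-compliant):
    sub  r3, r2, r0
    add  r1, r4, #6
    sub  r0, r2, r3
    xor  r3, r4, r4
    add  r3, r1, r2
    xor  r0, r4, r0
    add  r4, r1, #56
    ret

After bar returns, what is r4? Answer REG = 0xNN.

prologue: push r4 → mem[0xd8]=0x88, sp=0xd8
body[0] sub  r3, r2, r0 → r3=0x05
body[1] add  r1, r4, #6 → r1=0x8e
body[2] sub  r0, r2, r3 → r0=0x99
body[3] xor  r3, r4, r4 → r3=0x00
body[4] add  r3, r1, r2 → r3=0x2c
body[5] xor  r0, r4, r0 → r0=0x11
body[6] add  r4, r1, #56 → r4=0xc6
epilogue: pop r4=0x88, sp=0xd9
r4 is callee-saved → restored

REG = 0x88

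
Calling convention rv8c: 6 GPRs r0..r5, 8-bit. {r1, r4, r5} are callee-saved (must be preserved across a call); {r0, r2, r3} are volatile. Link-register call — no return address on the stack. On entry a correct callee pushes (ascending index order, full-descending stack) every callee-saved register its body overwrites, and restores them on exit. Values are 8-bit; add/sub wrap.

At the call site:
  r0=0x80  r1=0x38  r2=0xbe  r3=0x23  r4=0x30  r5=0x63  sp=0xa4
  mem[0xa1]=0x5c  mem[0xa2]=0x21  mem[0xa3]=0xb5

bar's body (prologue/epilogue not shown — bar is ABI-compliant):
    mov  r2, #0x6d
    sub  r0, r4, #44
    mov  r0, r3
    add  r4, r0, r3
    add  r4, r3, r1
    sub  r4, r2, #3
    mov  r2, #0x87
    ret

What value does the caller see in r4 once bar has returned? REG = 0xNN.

prologue: push r4 → mem[0xa3]=0x30, sp=0xa3
body[0] mov  r2, #0x6d → r2=0x6d
body[1] sub  r0, r4, #44 → r0=0x04
body[2] mov  r0, r3 → r0=0x23
body[3] add  r4, r0, r3 → r4=0x46
body[4] add  r4, r3, r1 → r4=0x5b
body[5] sub  r4, r2, #3 → r4=0x6a
body[6] mov  r2, #0x87 → r2=0x87
epilogue: pop r4=0x30, sp=0xa4
r4 is callee-saved → restored

REG = 0x30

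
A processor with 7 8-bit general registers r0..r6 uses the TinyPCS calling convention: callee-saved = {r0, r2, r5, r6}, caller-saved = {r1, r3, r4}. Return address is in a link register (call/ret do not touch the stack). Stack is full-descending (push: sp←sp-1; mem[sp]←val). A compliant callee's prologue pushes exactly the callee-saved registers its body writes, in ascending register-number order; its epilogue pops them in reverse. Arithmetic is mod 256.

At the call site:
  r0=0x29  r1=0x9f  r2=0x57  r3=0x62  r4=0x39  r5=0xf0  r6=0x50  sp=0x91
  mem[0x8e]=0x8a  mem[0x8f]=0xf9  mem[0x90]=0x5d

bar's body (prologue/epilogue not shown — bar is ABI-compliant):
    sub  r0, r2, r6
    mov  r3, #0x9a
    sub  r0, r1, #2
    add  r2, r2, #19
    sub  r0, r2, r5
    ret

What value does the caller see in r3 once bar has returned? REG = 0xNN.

prologue: push r0 -> mem[0x90]=0x29, sp=0x90
prologue: push r2 -> mem[0x8f]=0x57, sp=0x8f
body[0] sub  r0, r2, r6 -> r0=0x07
body[1] mov  r3, #0x9a -> r3=0x9a
body[2] sub  r0, r1, #2 -> r0=0x9d
body[3] add  r2, r2, #19 -> r2=0x6a
body[4] sub  r0, r2, r5 -> r0=0x7a
epilogue: pop r2=0x57, sp=0x90
epilogue: pop r0=0x29, sp=0x91
r3 is caller-saved -> body value

REG = 0x9a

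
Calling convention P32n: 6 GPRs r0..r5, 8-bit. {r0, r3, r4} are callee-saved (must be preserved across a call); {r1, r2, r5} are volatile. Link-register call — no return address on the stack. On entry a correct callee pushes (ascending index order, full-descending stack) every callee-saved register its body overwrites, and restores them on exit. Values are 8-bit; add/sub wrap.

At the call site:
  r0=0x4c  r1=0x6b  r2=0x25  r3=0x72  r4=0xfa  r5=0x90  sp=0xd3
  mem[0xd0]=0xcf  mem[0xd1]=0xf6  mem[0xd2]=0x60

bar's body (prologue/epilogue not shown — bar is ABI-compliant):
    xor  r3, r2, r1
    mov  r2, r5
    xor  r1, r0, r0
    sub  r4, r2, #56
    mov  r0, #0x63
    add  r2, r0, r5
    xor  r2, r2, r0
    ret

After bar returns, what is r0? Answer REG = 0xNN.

REG = 0x4c

prologue: push r0 → mem[0xd2]=0x4c, sp=0xd2
prologue: push r3 → mem[0xd1]=0x72, sp=0xd1
prologue: push r4 → mem[0xd0]=0xfa, sp=0xd0
body[0] xor  r3, r2, r1 → r3=0x4e
body[1] mov  r2, r5 → r2=0x90
body[2] xor  r1, r0, r0 → r1=0x00
body[3] sub  r4, r2, #56 → r4=0x58
body[4] mov  r0, #0x63 → r0=0x63
body[5] add  r2, r0, r5 → r2=0xf3
body[6] xor  r2, r2, r0 → r2=0x90
epilogue: pop r4=0xfa, sp=0xd1
epilogue: pop r3=0x72, sp=0xd2
epilogue: pop r0=0x4c, sp=0xd3
r0 is callee-saved → restored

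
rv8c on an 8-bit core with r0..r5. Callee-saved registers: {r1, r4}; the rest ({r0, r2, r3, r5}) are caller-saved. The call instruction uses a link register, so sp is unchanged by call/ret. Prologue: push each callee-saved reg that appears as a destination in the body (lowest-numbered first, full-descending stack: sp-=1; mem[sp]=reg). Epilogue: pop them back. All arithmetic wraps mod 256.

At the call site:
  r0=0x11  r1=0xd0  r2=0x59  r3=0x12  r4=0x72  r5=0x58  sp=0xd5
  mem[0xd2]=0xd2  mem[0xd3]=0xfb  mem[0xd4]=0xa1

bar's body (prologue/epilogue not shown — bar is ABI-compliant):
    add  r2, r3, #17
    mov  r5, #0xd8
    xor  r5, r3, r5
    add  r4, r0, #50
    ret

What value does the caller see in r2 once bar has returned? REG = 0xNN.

prologue: push r4 -> mem[0xd4]=0x72, sp=0xd4
body[0] add  r2, r3, #17 -> r2=0x23
body[1] mov  r5, #0xd8 -> r5=0xd8
body[2] xor  r5, r3, r5 -> r5=0xca
body[3] add  r4, r0, #50 -> r4=0x43
epilogue: pop r4=0x72, sp=0xd5
r2 is caller-saved -> body value

REG = 0x23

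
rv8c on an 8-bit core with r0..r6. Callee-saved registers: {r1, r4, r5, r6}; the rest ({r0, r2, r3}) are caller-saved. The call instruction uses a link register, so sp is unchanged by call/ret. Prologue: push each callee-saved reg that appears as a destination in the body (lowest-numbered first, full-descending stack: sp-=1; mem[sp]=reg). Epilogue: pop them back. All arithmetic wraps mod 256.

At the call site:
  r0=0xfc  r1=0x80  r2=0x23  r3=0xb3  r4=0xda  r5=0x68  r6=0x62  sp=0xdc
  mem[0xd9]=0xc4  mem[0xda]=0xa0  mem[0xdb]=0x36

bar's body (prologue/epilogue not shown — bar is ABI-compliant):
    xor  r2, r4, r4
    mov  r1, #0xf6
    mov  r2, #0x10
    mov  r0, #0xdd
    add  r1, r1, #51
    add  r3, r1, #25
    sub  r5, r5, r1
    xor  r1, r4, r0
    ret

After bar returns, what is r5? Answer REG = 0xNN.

REG = 0x68

prologue: push r1 -> mem[0xdb]=0x80, sp=0xdb
prologue: push r5 -> mem[0xda]=0x68, sp=0xda
body[0] xor  r2, r4, r4 -> r2=0x00
body[1] mov  r1, #0xf6 -> r1=0xf6
body[2] mov  r2, #0x10 -> r2=0x10
body[3] mov  r0, #0xdd -> r0=0xdd
body[4] add  r1, r1, #51 -> r1=0x29
body[5] add  r3, r1, #25 -> r3=0x42
body[6] sub  r5, r5, r1 -> r5=0x3f
body[7] xor  r1, r4, r0 -> r1=0x07
epilogue: pop r5=0x68, sp=0xdb
epilogue: pop r1=0x80, sp=0xdc
r5 is callee-saved -> restored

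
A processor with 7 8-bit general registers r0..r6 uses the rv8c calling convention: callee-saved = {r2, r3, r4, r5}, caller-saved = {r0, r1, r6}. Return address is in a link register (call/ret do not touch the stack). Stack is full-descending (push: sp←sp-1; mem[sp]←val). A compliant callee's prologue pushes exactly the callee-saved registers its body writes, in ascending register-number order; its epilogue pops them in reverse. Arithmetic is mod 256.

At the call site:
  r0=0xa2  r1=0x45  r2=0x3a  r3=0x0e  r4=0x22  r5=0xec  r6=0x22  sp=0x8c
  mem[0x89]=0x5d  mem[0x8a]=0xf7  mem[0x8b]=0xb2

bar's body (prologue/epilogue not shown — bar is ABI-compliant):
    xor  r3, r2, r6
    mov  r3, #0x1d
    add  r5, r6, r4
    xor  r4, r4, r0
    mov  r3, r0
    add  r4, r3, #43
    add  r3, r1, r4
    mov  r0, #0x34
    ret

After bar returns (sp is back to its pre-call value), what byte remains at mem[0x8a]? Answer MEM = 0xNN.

prologue: push r3 → mem[0x8b]=0x0e, sp=0x8b
prologue: push r4 → mem[0x8a]=0x22, sp=0x8a
prologue: push r5 → mem[0x89]=0xec, sp=0x89
body[0] xor  r3, r2, r6 → r3=0x18
body[1] mov  r3, #0x1d → r3=0x1d
body[2] add  r5, r6, r4 → r5=0x44
body[3] xor  r4, r4, r0 → r4=0x80
body[4] mov  r3, r0 → r3=0xa2
body[5] add  r4, r3, #43 → r4=0xcd
body[6] add  r3, r1, r4 → r3=0x12
body[7] mov  r0, #0x34 → r0=0x34
epilogue: pop r5=0xec, sp=0x8a
epilogue: pop r4=0x22, sp=0x8b
epilogue: pop r3=0x0e, sp=0x8c
prologue pushed ['r3', 'r4', 'r5'] at ['0x8b', '0x8a', '0x89']

MEM = 0x22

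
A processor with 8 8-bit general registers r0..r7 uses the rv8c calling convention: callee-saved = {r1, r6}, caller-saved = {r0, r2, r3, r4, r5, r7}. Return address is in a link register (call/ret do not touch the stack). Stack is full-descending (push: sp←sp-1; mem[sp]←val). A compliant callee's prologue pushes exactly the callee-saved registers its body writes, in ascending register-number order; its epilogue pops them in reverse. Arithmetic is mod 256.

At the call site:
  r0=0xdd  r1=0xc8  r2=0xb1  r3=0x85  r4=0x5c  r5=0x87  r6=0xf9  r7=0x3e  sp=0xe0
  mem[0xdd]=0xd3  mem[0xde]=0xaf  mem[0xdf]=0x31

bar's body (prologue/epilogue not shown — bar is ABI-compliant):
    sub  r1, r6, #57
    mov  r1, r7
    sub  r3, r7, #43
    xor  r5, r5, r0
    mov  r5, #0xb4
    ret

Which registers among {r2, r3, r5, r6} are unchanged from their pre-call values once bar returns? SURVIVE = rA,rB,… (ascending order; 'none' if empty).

SURVIVE = r2,r6

prologue: push r1 -> mem[0xdf]=0xc8, sp=0xdf
body[0] sub  r1, r6, #57 -> r1=0xc0
body[1] mov  r1, r7 -> r1=0x3e
body[2] sub  r3, r7, #43 -> r3=0x13
body[3] xor  r5, r5, r0 -> r5=0x5a
body[4] mov  r5, #0xb4 -> r5=0xb4
epilogue: pop r1=0xc8, sp=0xe0
r2: caller-saved, written=False
r3: caller-saved, written=True
r5: caller-saved, written=True
r6: callee-saved, written=False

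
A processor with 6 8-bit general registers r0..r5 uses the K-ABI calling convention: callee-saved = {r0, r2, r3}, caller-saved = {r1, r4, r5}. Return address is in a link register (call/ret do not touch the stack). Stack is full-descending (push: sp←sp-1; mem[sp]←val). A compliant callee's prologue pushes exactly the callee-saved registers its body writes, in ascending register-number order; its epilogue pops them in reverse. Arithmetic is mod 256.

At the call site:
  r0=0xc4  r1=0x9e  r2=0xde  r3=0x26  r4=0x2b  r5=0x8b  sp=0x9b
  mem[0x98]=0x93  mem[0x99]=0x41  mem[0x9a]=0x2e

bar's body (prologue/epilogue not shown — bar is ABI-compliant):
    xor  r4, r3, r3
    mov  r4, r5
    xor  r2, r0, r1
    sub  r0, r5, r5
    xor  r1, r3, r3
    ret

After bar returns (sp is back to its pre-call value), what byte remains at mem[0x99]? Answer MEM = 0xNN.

MEM = 0xde

prologue: push r0 → mem[0x9a]=0xc4, sp=0x9a
prologue: push r2 → mem[0x99]=0xde, sp=0x99
body[0] xor  r4, r3, r3 → r4=0x00
body[1] mov  r4, r5 → r4=0x8b
body[2] xor  r2, r0, r1 → r2=0x5a
body[3] sub  r0, r5, r5 → r0=0x00
body[4] xor  r1, r3, r3 → r1=0x00
epilogue: pop r2=0xde, sp=0x9a
epilogue: pop r0=0xc4, sp=0x9b
prologue pushed ['r0', 'r2'] at ['0x9a', '0x99']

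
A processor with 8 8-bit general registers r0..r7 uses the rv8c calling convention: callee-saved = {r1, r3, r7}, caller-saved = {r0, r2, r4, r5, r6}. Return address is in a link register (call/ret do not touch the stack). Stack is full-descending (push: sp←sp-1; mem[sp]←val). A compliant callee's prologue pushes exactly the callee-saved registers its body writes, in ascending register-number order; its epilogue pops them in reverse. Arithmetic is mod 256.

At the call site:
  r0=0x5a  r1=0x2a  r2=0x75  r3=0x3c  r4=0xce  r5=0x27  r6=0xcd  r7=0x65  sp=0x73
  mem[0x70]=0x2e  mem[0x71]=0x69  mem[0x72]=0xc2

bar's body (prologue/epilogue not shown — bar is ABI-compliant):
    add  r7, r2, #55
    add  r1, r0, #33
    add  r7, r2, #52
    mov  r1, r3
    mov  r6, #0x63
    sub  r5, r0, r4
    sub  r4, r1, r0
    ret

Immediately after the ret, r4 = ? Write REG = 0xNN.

REG = 0xe2

prologue: push r1 → mem[0x72]=0x2a, sp=0x72
prologue: push r7 → mem[0x71]=0x65, sp=0x71
body[0] add  r7, r2, #55 → r7=0xac
body[1] add  r1, r0, #33 → r1=0x7b
body[2] add  r7, r2, #52 → r7=0xa9
body[3] mov  r1, r3 → r1=0x3c
body[4] mov  r6, #0x63 → r6=0x63
body[5] sub  r5, r0, r4 → r5=0x8c
body[6] sub  r4, r1, r0 → r4=0xe2
epilogue: pop r7=0x65, sp=0x72
epilogue: pop r1=0x2a, sp=0x73
r4 is caller-saved → body value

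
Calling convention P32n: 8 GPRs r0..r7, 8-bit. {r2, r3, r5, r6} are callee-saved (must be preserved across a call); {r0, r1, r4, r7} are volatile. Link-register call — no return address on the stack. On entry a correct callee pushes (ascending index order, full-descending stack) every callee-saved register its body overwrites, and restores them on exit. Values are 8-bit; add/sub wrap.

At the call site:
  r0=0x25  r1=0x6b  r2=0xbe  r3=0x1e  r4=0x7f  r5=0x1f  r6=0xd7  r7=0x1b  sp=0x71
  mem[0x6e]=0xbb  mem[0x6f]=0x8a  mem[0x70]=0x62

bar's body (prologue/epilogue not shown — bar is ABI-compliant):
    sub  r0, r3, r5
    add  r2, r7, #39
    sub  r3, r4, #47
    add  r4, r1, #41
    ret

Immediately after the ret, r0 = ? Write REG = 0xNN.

REG = 0xff

prologue: push r2 -> mem[0x70]=0xbe, sp=0x70
prologue: push r3 -> mem[0x6f]=0x1e, sp=0x6f
body[0] sub  r0, r3, r5 -> r0=0xff
body[1] add  r2, r7, #39 -> r2=0x42
body[2] sub  r3, r4, #47 -> r3=0x50
body[3] add  r4, r1, #41 -> r4=0x94
epilogue: pop r3=0x1e, sp=0x70
epilogue: pop r2=0xbe, sp=0x71
r0 is caller-saved -> body value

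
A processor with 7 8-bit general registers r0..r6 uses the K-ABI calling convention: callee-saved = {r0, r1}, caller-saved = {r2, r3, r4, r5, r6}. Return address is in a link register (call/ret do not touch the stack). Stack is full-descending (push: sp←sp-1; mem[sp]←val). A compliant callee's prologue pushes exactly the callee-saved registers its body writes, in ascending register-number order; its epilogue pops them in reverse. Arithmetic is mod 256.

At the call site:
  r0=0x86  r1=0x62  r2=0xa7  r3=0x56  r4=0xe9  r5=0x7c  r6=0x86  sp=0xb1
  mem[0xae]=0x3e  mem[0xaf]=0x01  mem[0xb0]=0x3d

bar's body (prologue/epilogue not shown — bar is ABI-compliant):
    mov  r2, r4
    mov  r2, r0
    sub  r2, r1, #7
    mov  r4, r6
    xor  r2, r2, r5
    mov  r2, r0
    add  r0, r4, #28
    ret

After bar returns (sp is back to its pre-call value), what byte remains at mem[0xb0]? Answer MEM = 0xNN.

MEM = 0x86

prologue: push r0 -> mem[0xb0]=0x86, sp=0xb0
body[0] mov  r2, r4 -> r2=0xe9
body[1] mov  r2, r0 -> r2=0x86
body[2] sub  r2, r1, #7 -> r2=0x5b
body[3] mov  r4, r6 -> r4=0x86
body[4] xor  r2, r2, r5 -> r2=0x27
body[5] mov  r2, r0 -> r2=0x86
body[6] add  r0, r4, #28 -> r0=0xa2
epilogue: pop r0=0x86, sp=0xb1
prologue pushed ['r0'] at ['0xb0']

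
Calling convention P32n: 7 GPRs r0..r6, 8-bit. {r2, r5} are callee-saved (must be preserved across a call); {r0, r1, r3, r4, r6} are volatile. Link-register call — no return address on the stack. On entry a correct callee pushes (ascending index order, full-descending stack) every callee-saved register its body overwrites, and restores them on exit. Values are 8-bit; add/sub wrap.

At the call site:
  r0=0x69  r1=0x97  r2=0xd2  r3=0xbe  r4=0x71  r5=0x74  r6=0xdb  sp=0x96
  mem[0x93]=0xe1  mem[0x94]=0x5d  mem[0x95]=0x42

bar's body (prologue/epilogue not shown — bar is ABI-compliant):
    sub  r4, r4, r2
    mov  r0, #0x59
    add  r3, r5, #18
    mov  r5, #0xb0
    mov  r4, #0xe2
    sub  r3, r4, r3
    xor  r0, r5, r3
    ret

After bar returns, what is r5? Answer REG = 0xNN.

REG = 0x74

prologue: push r5 → mem[0x95]=0x74, sp=0x95
body[0] sub  r4, r4, r2 → r4=0x9f
body[1] mov  r0, #0x59 → r0=0x59
body[2] add  r3, r5, #18 → r3=0x86
body[3] mov  r5, #0xb0 → r5=0xb0
body[4] mov  r4, #0xe2 → r4=0xe2
body[5] sub  r3, r4, r3 → r3=0x5c
body[6] xor  r0, r5, r3 → r0=0xec
epilogue: pop r5=0x74, sp=0x96
r5 is callee-saved → restored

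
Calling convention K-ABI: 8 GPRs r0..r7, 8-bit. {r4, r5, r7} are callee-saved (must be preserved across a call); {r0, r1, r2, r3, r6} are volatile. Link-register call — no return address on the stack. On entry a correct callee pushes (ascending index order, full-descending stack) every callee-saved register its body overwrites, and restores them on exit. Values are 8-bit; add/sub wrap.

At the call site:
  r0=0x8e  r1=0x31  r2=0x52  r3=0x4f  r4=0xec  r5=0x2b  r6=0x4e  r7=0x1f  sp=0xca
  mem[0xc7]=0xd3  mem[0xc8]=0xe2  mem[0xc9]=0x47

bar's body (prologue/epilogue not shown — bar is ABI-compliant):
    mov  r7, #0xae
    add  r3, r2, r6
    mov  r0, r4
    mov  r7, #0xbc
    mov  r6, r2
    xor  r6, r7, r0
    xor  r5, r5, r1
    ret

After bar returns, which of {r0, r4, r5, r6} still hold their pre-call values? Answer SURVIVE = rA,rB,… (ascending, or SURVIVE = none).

SURVIVE = r4,r5

prologue: push r5 -> mem[0xc9]=0x2b, sp=0xc9
prologue: push r7 -> mem[0xc8]=0x1f, sp=0xc8
body[0] mov  r7, #0xae -> r7=0xae
body[1] add  r3, r2, r6 -> r3=0xa0
body[2] mov  r0, r4 -> r0=0xec
body[3] mov  r7, #0xbc -> r7=0xbc
body[4] mov  r6, r2 -> r6=0x52
body[5] xor  r6, r7, r0 -> r6=0x50
body[6] xor  r5, r5, r1 -> r5=0x1a
epilogue: pop r7=0x1f, sp=0xc9
epilogue: pop r5=0x2b, sp=0xca
r0: caller-saved, written=True
r4: callee-saved, written=False
r5: callee-saved, written=True
r6: caller-saved, written=True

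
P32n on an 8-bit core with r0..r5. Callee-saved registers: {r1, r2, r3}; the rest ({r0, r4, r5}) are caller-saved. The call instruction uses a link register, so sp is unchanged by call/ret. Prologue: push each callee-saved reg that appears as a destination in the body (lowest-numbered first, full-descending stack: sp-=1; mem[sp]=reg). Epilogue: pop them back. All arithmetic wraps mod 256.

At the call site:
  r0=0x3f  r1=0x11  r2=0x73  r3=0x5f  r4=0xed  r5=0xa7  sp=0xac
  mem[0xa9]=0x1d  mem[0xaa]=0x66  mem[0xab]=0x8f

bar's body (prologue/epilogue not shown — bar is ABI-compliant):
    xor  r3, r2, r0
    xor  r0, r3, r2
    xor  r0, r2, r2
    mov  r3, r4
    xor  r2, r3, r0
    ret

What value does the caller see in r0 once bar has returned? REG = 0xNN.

prologue: push r2 → mem[0xab]=0x73, sp=0xab
prologue: push r3 → mem[0xaa]=0x5f, sp=0xaa
body[0] xor  r3, r2, r0 → r3=0x4c
body[1] xor  r0, r3, r2 → r0=0x3f
body[2] xor  r0, r2, r2 → r0=0x00
body[3] mov  r3, r4 → r3=0xed
body[4] xor  r2, r3, r0 → r2=0xed
epilogue: pop r3=0x5f, sp=0xab
epilogue: pop r2=0x73, sp=0xac
r0 is caller-saved → body value

REG = 0x00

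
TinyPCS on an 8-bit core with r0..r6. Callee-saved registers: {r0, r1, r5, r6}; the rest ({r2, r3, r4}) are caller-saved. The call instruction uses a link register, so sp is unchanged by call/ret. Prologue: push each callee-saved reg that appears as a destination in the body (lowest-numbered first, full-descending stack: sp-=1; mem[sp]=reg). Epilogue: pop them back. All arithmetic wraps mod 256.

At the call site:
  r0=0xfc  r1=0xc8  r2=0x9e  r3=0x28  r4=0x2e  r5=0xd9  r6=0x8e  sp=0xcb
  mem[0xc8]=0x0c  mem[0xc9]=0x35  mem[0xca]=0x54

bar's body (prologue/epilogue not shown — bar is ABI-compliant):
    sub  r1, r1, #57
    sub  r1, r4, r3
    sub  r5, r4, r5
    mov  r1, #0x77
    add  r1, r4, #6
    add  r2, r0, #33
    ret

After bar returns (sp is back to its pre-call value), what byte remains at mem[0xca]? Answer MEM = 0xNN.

MEM = 0xc8

prologue: push r1 -> mem[0xca]=0xc8, sp=0xca
prologue: push r5 -> mem[0xc9]=0xd9, sp=0xc9
body[0] sub  r1, r1, #57 -> r1=0x8f
body[1] sub  r1, r4, r3 -> r1=0x06
body[2] sub  r5, r4, r5 -> r5=0x55
body[3] mov  r1, #0x77 -> r1=0x77
body[4] add  r1, r4, #6 -> r1=0x34
body[5] add  r2, r0, #33 -> r2=0x1d
epilogue: pop r5=0xd9, sp=0xca
epilogue: pop r1=0xc8, sp=0xcb
prologue pushed ['r1', 'r5'] at ['0xca', '0xc9']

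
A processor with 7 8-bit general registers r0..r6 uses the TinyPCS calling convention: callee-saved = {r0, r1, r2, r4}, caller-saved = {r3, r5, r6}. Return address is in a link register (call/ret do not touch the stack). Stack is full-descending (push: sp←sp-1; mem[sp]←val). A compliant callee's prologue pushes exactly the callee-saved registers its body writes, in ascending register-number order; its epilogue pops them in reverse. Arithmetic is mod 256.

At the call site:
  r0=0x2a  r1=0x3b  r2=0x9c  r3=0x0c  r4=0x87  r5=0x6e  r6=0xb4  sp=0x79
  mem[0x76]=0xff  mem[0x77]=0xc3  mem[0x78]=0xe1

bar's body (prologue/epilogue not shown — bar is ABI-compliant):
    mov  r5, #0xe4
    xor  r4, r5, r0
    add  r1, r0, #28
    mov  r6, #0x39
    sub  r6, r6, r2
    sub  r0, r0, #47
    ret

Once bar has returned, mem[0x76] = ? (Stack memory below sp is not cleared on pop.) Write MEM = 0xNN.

prologue: push r0 -> mem[0x78]=0x2a, sp=0x78
prologue: push r1 -> mem[0x77]=0x3b, sp=0x77
prologue: push r4 -> mem[0x76]=0x87, sp=0x76
body[0] mov  r5, #0xe4 -> r5=0xe4
body[1] xor  r4, r5, r0 -> r4=0xce
body[2] add  r1, r0, #28 -> r1=0x46
body[3] mov  r6, #0x39 -> r6=0x39
body[4] sub  r6, r6, r2 -> r6=0x9d
body[5] sub  r0, r0, #47 -> r0=0xfb
epilogue: pop r4=0x87, sp=0x77
epilogue: pop r1=0x3b, sp=0x78
epilogue: pop r0=0x2a, sp=0x79
prologue pushed ['r0', 'r1', 'r4'] at ['0x78', '0x77', '0x76']

MEM = 0x87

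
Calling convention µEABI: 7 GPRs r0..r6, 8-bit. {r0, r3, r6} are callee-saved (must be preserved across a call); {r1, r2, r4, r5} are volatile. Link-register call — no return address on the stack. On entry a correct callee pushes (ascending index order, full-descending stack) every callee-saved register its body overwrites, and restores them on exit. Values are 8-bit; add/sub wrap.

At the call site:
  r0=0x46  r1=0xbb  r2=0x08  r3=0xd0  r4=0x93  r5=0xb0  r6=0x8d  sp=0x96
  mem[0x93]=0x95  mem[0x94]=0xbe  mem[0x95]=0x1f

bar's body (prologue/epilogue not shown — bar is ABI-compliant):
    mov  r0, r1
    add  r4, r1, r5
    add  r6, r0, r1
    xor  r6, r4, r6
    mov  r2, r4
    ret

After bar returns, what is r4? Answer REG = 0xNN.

REG = 0x6b

prologue: push r0 -> mem[0x95]=0x46, sp=0x95
prologue: push r6 -> mem[0x94]=0x8d, sp=0x94
body[0] mov  r0, r1 -> r0=0xbb
body[1] add  r4, r1, r5 -> r4=0x6b
body[2] add  r6, r0, r1 -> r6=0x76
body[3] xor  r6, r4, r6 -> r6=0x1d
body[4] mov  r2, r4 -> r2=0x6b
epilogue: pop r6=0x8d, sp=0x95
epilogue: pop r0=0x46, sp=0x96
r4 is caller-saved -> body value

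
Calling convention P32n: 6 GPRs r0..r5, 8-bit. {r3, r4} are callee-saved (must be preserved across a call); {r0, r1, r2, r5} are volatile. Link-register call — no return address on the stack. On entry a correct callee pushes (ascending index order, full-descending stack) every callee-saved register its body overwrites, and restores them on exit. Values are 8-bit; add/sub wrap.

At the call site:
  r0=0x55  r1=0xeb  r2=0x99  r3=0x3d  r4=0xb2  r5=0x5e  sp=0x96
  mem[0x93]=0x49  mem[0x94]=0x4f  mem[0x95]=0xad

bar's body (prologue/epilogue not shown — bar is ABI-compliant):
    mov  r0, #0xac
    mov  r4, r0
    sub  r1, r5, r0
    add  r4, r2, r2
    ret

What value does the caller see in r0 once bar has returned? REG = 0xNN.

REG = 0xac

prologue: push r4 -> mem[0x95]=0xb2, sp=0x95
body[0] mov  r0, #0xac -> r0=0xac
body[1] mov  r4, r0 -> r4=0xac
body[2] sub  r1, r5, r0 -> r1=0xb2
body[3] add  r4, r2, r2 -> r4=0x32
epilogue: pop r4=0xb2, sp=0x96
r0 is caller-saved -> body value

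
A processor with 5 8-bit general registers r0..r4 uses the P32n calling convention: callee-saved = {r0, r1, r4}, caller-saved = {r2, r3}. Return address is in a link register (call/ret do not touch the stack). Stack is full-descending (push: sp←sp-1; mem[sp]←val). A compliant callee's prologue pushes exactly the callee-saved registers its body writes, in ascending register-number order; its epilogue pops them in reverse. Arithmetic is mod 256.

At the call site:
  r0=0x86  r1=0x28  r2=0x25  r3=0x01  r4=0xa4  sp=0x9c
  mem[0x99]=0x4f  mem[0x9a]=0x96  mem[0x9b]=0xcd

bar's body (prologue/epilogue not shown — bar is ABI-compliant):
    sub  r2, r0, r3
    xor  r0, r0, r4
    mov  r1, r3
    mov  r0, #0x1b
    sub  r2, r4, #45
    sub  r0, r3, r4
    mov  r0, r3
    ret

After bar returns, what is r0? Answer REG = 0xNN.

REG = 0x86

prologue: push r0 → mem[0x9b]=0x86, sp=0x9b
prologue: push r1 → mem[0x9a]=0x28, sp=0x9a
body[0] sub  r2, r0, r3 → r2=0x85
body[1] xor  r0, r0, r4 → r0=0x22
body[2] mov  r1, r3 → r1=0x01
body[3] mov  r0, #0x1b → r0=0x1b
body[4] sub  r2, r4, #45 → r2=0x77
body[5] sub  r0, r3, r4 → r0=0x5d
body[6] mov  r0, r3 → r0=0x01
epilogue: pop r1=0x28, sp=0x9b
epilogue: pop r0=0x86, sp=0x9c
r0 is callee-saved → restored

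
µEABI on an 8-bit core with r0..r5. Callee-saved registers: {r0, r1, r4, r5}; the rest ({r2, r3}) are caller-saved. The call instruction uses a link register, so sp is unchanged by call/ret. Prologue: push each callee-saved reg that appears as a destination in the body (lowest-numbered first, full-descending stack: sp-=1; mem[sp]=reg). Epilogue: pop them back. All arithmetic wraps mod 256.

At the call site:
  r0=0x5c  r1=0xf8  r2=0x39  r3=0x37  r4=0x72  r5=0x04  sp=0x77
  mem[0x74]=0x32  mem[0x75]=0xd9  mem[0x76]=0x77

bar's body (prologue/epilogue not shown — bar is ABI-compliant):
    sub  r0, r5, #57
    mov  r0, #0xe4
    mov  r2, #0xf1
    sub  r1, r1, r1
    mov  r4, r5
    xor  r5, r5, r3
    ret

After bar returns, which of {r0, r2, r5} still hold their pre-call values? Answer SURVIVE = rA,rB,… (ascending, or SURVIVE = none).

prologue: push r0 -> mem[0x76]=0x5c, sp=0x76
prologue: push r1 -> mem[0x75]=0xf8, sp=0x75
prologue: push r4 -> mem[0x74]=0x72, sp=0x74
prologue: push r5 -> mem[0x73]=0x04, sp=0x73
body[0] sub  r0, r5, #57 -> r0=0xcb
body[1] mov  r0, #0xe4 -> r0=0xe4
body[2] mov  r2, #0xf1 -> r2=0xf1
body[3] sub  r1, r1, r1 -> r1=0x00
body[4] mov  r4, r5 -> r4=0x04
body[5] xor  r5, r5, r3 -> r5=0x33
epilogue: pop r5=0x04, sp=0x74
epilogue: pop r4=0x72, sp=0x75
epilogue: pop r1=0xf8, sp=0x76
epilogue: pop r0=0x5c, sp=0x77
r0: callee-saved, written=True
r2: caller-saved, written=True
r5: callee-saved, written=True

SURVIVE = r0,r5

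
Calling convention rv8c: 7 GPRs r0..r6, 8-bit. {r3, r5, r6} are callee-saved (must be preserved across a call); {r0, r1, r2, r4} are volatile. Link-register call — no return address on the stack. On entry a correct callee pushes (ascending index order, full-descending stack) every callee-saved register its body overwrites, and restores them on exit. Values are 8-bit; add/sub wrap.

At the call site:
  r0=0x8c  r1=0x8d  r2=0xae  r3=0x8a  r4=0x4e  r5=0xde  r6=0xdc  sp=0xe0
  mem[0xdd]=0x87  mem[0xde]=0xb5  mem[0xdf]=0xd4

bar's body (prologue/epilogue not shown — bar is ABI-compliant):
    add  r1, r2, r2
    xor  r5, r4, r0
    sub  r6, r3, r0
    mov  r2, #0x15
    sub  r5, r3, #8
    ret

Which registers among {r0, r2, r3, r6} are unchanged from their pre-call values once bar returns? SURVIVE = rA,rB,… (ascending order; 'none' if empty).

prologue: push r5 -> mem[0xdf]=0xde, sp=0xdf
prologue: push r6 -> mem[0xde]=0xdc, sp=0xde
body[0] add  r1, r2, r2 -> r1=0x5c
body[1] xor  r5, r4, r0 -> r5=0xc2
body[2] sub  r6, r3, r0 -> r6=0xfe
body[3] mov  r2, #0x15 -> r2=0x15
body[4] sub  r5, r3, #8 -> r5=0x82
epilogue: pop r6=0xdc, sp=0xdf
epilogue: pop r5=0xde, sp=0xe0
r0: caller-saved, written=False
r2: caller-saved, written=True
r3: callee-saved, written=False
r6: callee-saved, written=True

SURVIVE = r0,r3,r6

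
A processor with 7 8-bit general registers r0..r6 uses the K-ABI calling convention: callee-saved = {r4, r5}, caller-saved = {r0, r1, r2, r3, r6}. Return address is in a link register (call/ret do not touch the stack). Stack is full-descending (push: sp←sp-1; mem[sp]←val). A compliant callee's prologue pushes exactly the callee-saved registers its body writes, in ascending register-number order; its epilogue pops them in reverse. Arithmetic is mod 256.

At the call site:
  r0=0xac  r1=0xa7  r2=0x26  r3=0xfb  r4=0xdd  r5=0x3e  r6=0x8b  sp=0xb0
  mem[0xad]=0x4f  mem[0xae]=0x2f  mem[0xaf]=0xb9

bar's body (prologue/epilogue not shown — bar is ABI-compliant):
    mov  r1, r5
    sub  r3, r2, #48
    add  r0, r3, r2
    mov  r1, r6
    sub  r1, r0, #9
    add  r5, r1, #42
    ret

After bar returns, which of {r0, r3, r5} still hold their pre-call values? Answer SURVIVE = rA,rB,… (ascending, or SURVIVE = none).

SURVIVE = r5

prologue: push r5 → mem[0xaf]=0x3e, sp=0xaf
body[0] mov  r1, r5 → r1=0x3e
body[1] sub  r3, r2, #48 → r3=0xf6
body[2] add  r0, r3, r2 → r0=0x1c
body[3] mov  r1, r6 → r1=0x8b
body[4] sub  r1, r0, #9 → r1=0x13
body[5] add  r5, r1, #42 → r5=0x3d
epilogue: pop r5=0x3e, sp=0xb0
r0: caller-saved, written=True
r3: caller-saved, written=True
r5: callee-saved, written=True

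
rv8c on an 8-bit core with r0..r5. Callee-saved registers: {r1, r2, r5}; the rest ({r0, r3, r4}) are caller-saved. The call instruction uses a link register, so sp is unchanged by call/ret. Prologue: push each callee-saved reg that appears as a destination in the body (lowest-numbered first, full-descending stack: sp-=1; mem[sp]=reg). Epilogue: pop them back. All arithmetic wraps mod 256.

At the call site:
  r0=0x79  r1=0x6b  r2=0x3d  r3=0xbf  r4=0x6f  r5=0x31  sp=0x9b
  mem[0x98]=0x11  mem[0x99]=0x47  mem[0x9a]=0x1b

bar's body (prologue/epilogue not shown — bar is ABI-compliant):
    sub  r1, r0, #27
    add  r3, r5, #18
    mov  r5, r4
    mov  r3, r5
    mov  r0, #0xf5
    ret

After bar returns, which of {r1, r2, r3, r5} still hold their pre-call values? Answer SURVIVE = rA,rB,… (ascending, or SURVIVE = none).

SURVIVE = r1,r2,r5

prologue: push r1 -> mem[0x9a]=0x6b, sp=0x9a
prologue: push r5 -> mem[0x99]=0x31, sp=0x99
body[0] sub  r1, r0, #27 -> r1=0x5e
body[1] add  r3, r5, #18 -> r3=0x43
body[2] mov  r5, r4 -> r5=0x6f
body[3] mov  r3, r5 -> r3=0x6f
body[4] mov  r0, #0xf5 -> r0=0xf5
epilogue: pop r5=0x31, sp=0x9a
epilogue: pop r1=0x6b, sp=0x9b
r1: callee-saved, written=True
r2: callee-saved, written=False
r3: caller-saved, written=True
r5: callee-saved, written=True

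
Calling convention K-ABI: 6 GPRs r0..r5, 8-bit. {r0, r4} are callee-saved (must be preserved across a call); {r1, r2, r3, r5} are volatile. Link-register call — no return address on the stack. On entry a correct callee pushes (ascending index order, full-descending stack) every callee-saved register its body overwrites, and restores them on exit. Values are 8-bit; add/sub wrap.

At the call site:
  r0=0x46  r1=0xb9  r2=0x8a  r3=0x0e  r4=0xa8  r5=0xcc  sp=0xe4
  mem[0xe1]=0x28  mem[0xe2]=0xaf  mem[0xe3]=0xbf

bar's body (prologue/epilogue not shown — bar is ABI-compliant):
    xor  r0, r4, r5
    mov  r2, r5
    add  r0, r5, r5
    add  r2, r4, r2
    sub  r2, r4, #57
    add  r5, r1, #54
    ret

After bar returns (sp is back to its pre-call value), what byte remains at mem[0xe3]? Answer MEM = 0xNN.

prologue: push r0 → mem[0xe3]=0x46, sp=0xe3
body[0] xor  r0, r4, r5 → r0=0x64
body[1] mov  r2, r5 → r2=0xcc
body[2] add  r0, r5, r5 → r0=0x98
body[3] add  r2, r4, r2 → r2=0x74
body[4] sub  r2, r4, #57 → r2=0x6f
body[5] add  r5, r1, #54 → r5=0xef
epilogue: pop r0=0x46, sp=0xe4
prologue pushed ['r0'] at ['0xe3']

MEM = 0x46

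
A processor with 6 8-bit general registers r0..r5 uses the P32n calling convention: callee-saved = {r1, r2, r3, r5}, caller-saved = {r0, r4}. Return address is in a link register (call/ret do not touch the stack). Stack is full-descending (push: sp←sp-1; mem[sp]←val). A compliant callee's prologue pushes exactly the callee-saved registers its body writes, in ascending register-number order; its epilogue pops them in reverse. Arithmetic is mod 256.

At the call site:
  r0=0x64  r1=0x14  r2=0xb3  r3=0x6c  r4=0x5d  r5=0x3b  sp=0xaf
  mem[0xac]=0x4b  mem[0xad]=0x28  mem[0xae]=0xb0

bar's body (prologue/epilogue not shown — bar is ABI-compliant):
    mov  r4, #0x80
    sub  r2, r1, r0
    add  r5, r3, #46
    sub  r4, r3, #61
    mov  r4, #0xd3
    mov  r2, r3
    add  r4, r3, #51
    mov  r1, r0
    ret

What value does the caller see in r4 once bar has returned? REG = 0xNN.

REG = 0x9f

prologue: push r1 -> mem[0xae]=0x14, sp=0xae
prologue: push r2 -> mem[0xad]=0xb3, sp=0xad
prologue: push r5 -> mem[0xac]=0x3b, sp=0xac
body[0] mov  r4, #0x80 -> r4=0x80
body[1] sub  r2, r1, r0 -> r2=0xb0
body[2] add  r5, r3, #46 -> r5=0x9a
body[3] sub  r4, r3, #61 -> r4=0x2f
body[4] mov  r4, #0xd3 -> r4=0xd3
body[5] mov  r2, r3 -> r2=0x6c
body[6] add  r4, r3, #51 -> r4=0x9f
body[7] mov  r1, r0 -> r1=0x64
epilogue: pop r5=0x3b, sp=0xad
epilogue: pop r2=0xb3, sp=0xae
epilogue: pop r1=0x14, sp=0xaf
r4 is caller-saved -> body value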